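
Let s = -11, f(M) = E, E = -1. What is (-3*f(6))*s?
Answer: -33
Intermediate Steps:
f(M) = -1
(-3*f(6))*s = -3*(-1)*(-11) = 3*(-11) = -33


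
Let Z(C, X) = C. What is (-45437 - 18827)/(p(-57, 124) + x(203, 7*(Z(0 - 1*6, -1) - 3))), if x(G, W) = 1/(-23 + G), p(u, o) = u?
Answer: 11567520/10259 ≈ 1127.5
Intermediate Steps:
(-45437 - 18827)/(p(-57, 124) + x(203, 7*(Z(0 - 1*6, -1) - 3))) = (-45437 - 18827)/(-57 + 1/(-23 + 203)) = -64264/(-57 + 1/180) = -64264/(-10259/180) = -64264*(-180/10259) = 11567520/10259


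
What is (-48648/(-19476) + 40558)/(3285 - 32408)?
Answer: -65829688/47266629 ≈ -1.3927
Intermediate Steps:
(-48648/(-19476) + 40558)/(3285 - 32408) = (-48648*(-1/19476) + 40558)/(-29123) = (4054/1623 + 40558)*(-1/29123) = (65829688/1623)*(-1/29123) = -65829688/47266629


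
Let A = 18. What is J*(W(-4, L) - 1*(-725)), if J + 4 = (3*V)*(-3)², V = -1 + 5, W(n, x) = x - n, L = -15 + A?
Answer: 76128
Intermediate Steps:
L = 3 (L = -15 + 18 = 3)
V = 4
J = 104 (J = -4 + (3*4)*(-3)² = -4 + 12*9 = -4 + 108 = 104)
J*(W(-4, L) - 1*(-725)) = 104*((3 - 1*(-4)) - 1*(-725)) = 104*((3 + 4) + 725) = 104*(7 + 725) = 104*732 = 76128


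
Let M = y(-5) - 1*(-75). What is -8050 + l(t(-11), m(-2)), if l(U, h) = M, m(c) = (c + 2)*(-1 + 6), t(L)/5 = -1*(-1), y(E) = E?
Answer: -7980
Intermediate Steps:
t(L) = 5 (t(L) = 5*(-1*(-1)) = 5*1 = 5)
m(c) = 10 + 5*c (m(c) = (2 + c)*5 = 10 + 5*c)
M = 70 (M = -5 - 1*(-75) = -5 + 75 = 70)
l(U, h) = 70
-8050 + l(t(-11), m(-2)) = -8050 + 70 = -7980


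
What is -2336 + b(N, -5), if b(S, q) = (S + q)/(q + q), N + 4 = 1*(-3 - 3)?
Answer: -4669/2 ≈ -2334.5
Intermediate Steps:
N = -10 (N = -4 + 1*(-3 - 3) = -4 + 1*(-6) = -4 - 6 = -10)
b(S, q) = (S + q)/(2*q) (b(S, q) = (S + q)/((2*q)) = (S + q)*(1/(2*q)) = (S + q)/(2*q))
-2336 + b(N, -5) = -2336 + (½)*(-10 - 5)/(-5) = -2336 + (½)*(-⅕)*(-15) = -2336 + 3/2 = -4669/2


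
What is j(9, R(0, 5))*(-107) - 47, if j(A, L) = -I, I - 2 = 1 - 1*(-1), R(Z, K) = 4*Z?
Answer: 381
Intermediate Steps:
I = 4 (I = 2 + (1 - 1*(-1)) = 2 + (1 + 1) = 2 + 2 = 4)
j(A, L) = -4 (j(A, L) = -1*4 = -4)
j(9, R(0, 5))*(-107) - 47 = -4*(-107) - 47 = 428 - 47 = 381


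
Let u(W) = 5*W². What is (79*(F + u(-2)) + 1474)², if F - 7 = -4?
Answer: 10830681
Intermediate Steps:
F = 3 (F = 7 - 4 = 3)
(79*(F + u(-2)) + 1474)² = (79*(3 + 5*(-2)²) + 1474)² = (79*(3 + 5*4) + 1474)² = (79*(3 + 20) + 1474)² = (79*23 + 1474)² = (1817 + 1474)² = 3291² = 10830681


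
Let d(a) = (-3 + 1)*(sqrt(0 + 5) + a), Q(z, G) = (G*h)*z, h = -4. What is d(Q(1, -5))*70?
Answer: -2800 - 140*sqrt(5) ≈ -3113.1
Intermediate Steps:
Q(z, G) = -4*G*z (Q(z, G) = (G*(-4))*z = (-4*G)*z = -4*G*z)
d(a) = -2*a - 2*sqrt(5) (d(a) = -2*(sqrt(5) + a) = -2*(a + sqrt(5)) = -2*a - 2*sqrt(5))
d(Q(1, -5))*70 = (-(-8)*(-5) - 2*sqrt(5))*70 = (-2*20 - 2*sqrt(5))*70 = (-40 - 2*sqrt(5))*70 = -2800 - 140*sqrt(5)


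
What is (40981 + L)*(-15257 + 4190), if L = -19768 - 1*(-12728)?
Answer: -375625047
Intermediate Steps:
L = -7040 (L = -19768 + 12728 = -7040)
(40981 + L)*(-15257 + 4190) = (40981 - 7040)*(-15257 + 4190) = 33941*(-11067) = -375625047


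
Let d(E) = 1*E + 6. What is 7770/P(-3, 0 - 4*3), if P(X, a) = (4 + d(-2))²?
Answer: 3885/32 ≈ 121.41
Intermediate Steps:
d(E) = 6 + E (d(E) = E + 6 = 6 + E)
P(X, a) = 64 (P(X, a) = (4 + (6 - 2))² = (4 + 4)² = 8² = 64)
7770/P(-3, 0 - 4*3) = 7770/64 = 7770*(1/64) = 3885/32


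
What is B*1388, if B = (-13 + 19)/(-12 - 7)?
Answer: -8328/19 ≈ -438.32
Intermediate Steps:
B = -6/19 (B = 6/(-19) = 6*(-1/19) = -6/19 ≈ -0.31579)
B*1388 = -6/19*1388 = -8328/19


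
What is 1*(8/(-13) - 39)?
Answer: -515/13 ≈ -39.615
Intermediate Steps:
1*(8/(-13) - 39) = 1*(8*(-1/13) - 39) = 1*(-8/13 - 39) = 1*(-515/13) = -515/13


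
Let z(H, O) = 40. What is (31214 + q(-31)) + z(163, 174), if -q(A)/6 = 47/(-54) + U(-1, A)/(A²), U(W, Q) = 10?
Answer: 270360473/8649 ≈ 31259.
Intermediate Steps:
q(A) = 47/9 - 60/A² (q(A) = -6*(47/(-54) + 10/(A²)) = -6*(47*(-1/54) + 10/A²) = -6*(-47/54 + 10/A²) = 47/9 - 60/A²)
(31214 + q(-31)) + z(163, 174) = (31214 + (47/9 - 60/(-31)²)) + 40 = (31214 + (47/9 - 60*1/961)) + 40 = (31214 + (47/9 - 60/961)) + 40 = (31214 + 44627/8649) + 40 = 270014513/8649 + 40 = 270360473/8649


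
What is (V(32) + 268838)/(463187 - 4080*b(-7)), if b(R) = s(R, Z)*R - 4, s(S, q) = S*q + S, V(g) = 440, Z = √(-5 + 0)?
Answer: 10755232598/39715560367 + 1098654240*I*√5/5673651481 ≈ 0.27081 + 0.433*I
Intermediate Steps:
Z = I*√5 (Z = √(-5) = I*√5 ≈ 2.2361*I)
s(S, q) = S + S*q
b(R) = -4 + R²*(1 + I*√5) (b(R) = (R*(1 + I*√5))*R - 4 = R²*(1 + I*√5) - 4 = -4 + R²*(1 + I*√5))
(V(32) + 268838)/(463187 - 4080*b(-7)) = (440 + 268838)/(463187 - 4080*(-4 + (-7)²*(1 + I*√5))) = 269278/(463187 - 4080*(-4 + 49*(1 + I*√5))) = 269278/(463187 - 4080*(-4 + (49 + 49*I*√5))) = 269278/(463187 - 4080*(45 + 49*I*√5)) = 269278/(463187 + (-183600 - 199920*I*√5)) = 269278/(279587 - 199920*I*√5)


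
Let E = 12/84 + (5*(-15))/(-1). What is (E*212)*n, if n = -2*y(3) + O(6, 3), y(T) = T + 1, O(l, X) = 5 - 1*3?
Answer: -669072/7 ≈ -95582.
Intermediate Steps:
O(l, X) = 2 (O(l, X) = 5 - 3 = 2)
y(T) = 1 + T
n = -6 (n = -2*(1 + 3) + 2 = -2*4 + 2 = -8 + 2 = -6)
E = 526/7 (E = 12*(1/84) - 75*(-1) = ⅐ + 75 = 526/7 ≈ 75.143)
(E*212)*n = ((526/7)*212)*(-6) = (111512/7)*(-6) = -669072/7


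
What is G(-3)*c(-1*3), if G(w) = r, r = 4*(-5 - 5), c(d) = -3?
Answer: 120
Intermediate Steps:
r = -40 (r = 4*(-10) = -40)
G(w) = -40
G(-3)*c(-1*3) = -40*(-3) = 120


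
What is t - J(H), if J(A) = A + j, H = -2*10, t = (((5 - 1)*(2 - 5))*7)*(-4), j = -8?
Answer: 364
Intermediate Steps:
t = 336 (t = ((4*(-3))*7)*(-4) = -12*7*(-4) = -84*(-4) = 336)
H = -20
J(A) = -8 + A (J(A) = A - 8 = -8 + A)
t - J(H) = 336 - (-8 - 20) = 336 - 1*(-28) = 336 + 28 = 364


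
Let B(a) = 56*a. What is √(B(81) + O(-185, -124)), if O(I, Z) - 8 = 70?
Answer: √4614 ≈ 67.926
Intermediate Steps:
O(I, Z) = 78 (O(I, Z) = 8 + 70 = 78)
√(B(81) + O(-185, -124)) = √(56*81 + 78) = √(4536 + 78) = √4614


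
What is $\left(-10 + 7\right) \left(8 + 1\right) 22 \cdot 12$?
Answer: $-7128$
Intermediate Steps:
$\left(-10 + 7\right) \left(8 + 1\right) 22 \cdot 12 = \left(-3\right) 9 \cdot 22 \cdot 12 = \left(-27\right) 22 \cdot 12 = \left(-594\right) 12 = -7128$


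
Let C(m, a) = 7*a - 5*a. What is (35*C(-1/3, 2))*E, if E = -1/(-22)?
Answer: 70/11 ≈ 6.3636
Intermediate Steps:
E = 1/22 (E = -1*(-1/22) = 1/22 ≈ 0.045455)
C(m, a) = 2*a
(35*C(-1/3, 2))*E = (35*(2*2))*(1/22) = (35*4)*(1/22) = 140*(1/22) = 70/11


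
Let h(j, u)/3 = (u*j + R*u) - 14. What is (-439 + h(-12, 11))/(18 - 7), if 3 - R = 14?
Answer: -1240/11 ≈ -112.73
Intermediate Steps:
R = -11 (R = 3 - 1*14 = 3 - 14 = -11)
h(j, u) = -42 - 33*u + 3*j*u (h(j, u) = 3*((u*j - 11*u) - 14) = 3*((j*u - 11*u) - 14) = 3*((-11*u + j*u) - 14) = 3*(-14 - 11*u + j*u) = -42 - 33*u + 3*j*u)
(-439 + h(-12, 11))/(18 - 7) = (-439 + (-42 - 33*11 + 3*(-12)*11))/(18 - 7) = (-439 + (-42 - 363 - 396))/11 = (-439 - 801)*(1/11) = -1240*1/11 = -1240/11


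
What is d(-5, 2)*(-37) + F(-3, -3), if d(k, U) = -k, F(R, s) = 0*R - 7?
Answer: -192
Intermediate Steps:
F(R, s) = -7 (F(R, s) = 0 - 7 = -7)
d(-5, 2)*(-37) + F(-3, -3) = -1*(-5)*(-37) - 7 = 5*(-37) - 7 = -185 - 7 = -192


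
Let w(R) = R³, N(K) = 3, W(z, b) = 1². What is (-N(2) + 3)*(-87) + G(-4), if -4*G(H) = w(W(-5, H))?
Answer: -¼ ≈ -0.25000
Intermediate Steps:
W(z, b) = 1
G(H) = -¼ (G(H) = -¼*1³ = -¼*1 = -¼)
(-N(2) + 3)*(-87) + G(-4) = (-1*3 + 3)*(-87) - ¼ = (-3 + 3)*(-87) - ¼ = 0*(-87) - ¼ = 0 - ¼ = -¼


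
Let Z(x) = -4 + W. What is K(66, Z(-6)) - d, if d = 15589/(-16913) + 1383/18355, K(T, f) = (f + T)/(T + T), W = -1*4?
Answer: 26343902791/20488915590 ≈ 1.2858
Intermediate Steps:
W = -4
Z(x) = -8 (Z(x) = -4 - 4 = -8)
K(T, f) = (T + f)/(2*T) (K(T, f) = (T + f)/((2*T)) = (T + f)*(1/(2*T)) = (T + f)/(2*T))
d = -262745416/310438115 (d = 15589*(-1/16913) + 1383*(1/18355) = -15589/16913 + 1383/18355 = -262745416/310438115 ≈ -0.84637)
K(66, Z(-6)) - d = (½)*(66 - 8)/66 - 1*(-262745416/310438115) = (½)*(1/66)*58 + 262745416/310438115 = 29/66 + 262745416/310438115 = 26343902791/20488915590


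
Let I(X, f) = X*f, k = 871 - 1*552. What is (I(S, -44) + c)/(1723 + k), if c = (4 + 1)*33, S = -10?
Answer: 605/2042 ≈ 0.29628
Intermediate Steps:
c = 165 (c = 5*33 = 165)
k = 319 (k = 871 - 552 = 319)
(I(S, -44) + c)/(1723 + k) = (-10*(-44) + 165)/(1723 + 319) = (440 + 165)/2042 = 605*(1/2042) = 605/2042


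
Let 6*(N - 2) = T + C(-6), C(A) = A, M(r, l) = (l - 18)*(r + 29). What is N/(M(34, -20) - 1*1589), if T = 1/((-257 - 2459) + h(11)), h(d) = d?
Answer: -16229/64644090 ≈ -0.00025105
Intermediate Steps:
M(r, l) = (-18 + l)*(29 + r)
T = -1/2705 (T = 1/((-257 - 2459) + 11) = 1/(-2716 + 11) = 1/(-2705) = -1/2705 ≈ -0.00036969)
N = 16229/16230 (N = 2 + (-1/2705 - 6)/6 = 2 + (⅙)*(-16231/2705) = 2 - 16231/16230 = 16229/16230 ≈ 0.99994)
N/(M(34, -20) - 1*1589) = 16229/(16230*((-522 - 18*34 + 29*(-20) - 20*34) - 1*1589)) = 16229/(16230*((-522 - 612 - 580 - 680) - 1589)) = 16229/(16230*(-2394 - 1589)) = (16229/16230)/(-3983) = (16229/16230)*(-1/3983) = -16229/64644090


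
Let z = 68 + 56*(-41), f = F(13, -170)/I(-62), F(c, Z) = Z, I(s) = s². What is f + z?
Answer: -4282301/1922 ≈ -2228.0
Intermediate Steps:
f = -85/1922 (f = -170/((-62)²) = -170/3844 = -170*1/3844 = -85/1922 ≈ -0.044225)
z = -2228 (z = 68 - 2296 = -2228)
f + z = -85/1922 - 2228 = -4282301/1922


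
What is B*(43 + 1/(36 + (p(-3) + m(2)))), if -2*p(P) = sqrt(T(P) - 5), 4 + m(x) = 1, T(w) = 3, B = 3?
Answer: 281289/2179 + 3*I*sqrt(2)/2179 ≈ 129.09 + 0.0019471*I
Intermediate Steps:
m(x) = -3 (m(x) = -4 + 1 = -3)
p(P) = -I*sqrt(2)/2 (p(P) = -sqrt(3 - 5)/2 = -I*sqrt(2)/2)
B*(43 + 1/(36 + (p(-3) + m(2)))) = 3*(43 + 1/(36 + (-I*sqrt(2)/2 - 3))) = 3*(43 + 1/(36 + (-3 - I*sqrt(2)/2))) = 3*(43 + 1/(33 - I*sqrt(2)/2)) = 129 + 3/(33 - I*sqrt(2)/2)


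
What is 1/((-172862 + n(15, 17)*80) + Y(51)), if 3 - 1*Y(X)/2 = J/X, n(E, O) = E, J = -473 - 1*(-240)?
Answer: -51/8753990 ≈ -5.8259e-6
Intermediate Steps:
J = -233 (J = -473 + 240 = -233)
Y(X) = 6 + 466/X (Y(X) = 6 - (-466)/X = 6 + 466/X)
1/((-172862 + n(15, 17)*80) + Y(51)) = 1/((-172862 + 15*80) + (6 + 466/51)) = 1/((-172862 + 1200) + (6 + 466*(1/51))) = 1/(-171662 + (6 + 466/51)) = 1/(-171662 + 772/51) = 1/(-8753990/51) = -51/8753990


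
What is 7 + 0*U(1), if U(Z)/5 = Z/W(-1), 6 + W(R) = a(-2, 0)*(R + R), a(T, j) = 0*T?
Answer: 7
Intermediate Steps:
a(T, j) = 0
W(R) = -6 (W(R) = -6 + 0*(R + R) = -6 + 0*(2*R) = -6 + 0 = -6)
U(Z) = -5*Z/6 (U(Z) = 5*(Z/(-6)) = 5*(Z*(-⅙)) = 5*(-Z/6) = -5*Z/6)
7 + 0*U(1) = 7 + 0*(-⅚*1) = 7 + 0*(-⅚) = 7 + 0 = 7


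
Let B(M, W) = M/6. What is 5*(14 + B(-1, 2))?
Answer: 415/6 ≈ 69.167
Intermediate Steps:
B(M, W) = M/6 (B(M, W) = M*(1/6) = M/6)
5*(14 + B(-1, 2)) = 5*(14 + (1/6)*(-1)) = 5*(14 - 1/6) = 5*(83/6) = 415/6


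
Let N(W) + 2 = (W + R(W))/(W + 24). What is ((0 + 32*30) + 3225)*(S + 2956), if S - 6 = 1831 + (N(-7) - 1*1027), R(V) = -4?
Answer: 267743745/17 ≈ 1.5750e+7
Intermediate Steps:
N(W) = -2 + (-4 + W)/(24 + W) (N(W) = -2 + (W - 4)/(W + 24) = -2 + (-4 + W)/(24 + W))
S = 13725/17 (S = 6 + (1831 + ((-52 - 1*(-7))/(24 - 7) - 1*1027)) = 6 + (1831 + ((-52 + 7)/17 - 1027)) = 6 + (1831 + ((1/17)*(-45) - 1027)) = 6 + (1831 + (-45/17 - 1027)) = 6 + (1831 - 17504/17) = 6 + 13623/17 = 13725/17 ≈ 807.35)
((0 + 32*30) + 3225)*(S + 2956) = ((0 + 32*30) + 3225)*(13725/17 + 2956) = ((0 + 960) + 3225)*(63977/17) = (960 + 3225)*(63977/17) = 4185*(63977/17) = 267743745/17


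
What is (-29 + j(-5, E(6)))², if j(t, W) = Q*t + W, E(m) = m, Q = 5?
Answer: 2304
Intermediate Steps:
j(t, W) = W + 5*t (j(t, W) = 5*t + W = W + 5*t)
(-29 + j(-5, E(6)))² = (-29 + (6 + 5*(-5)))² = (-29 + (6 - 25))² = (-29 - 19)² = (-48)² = 2304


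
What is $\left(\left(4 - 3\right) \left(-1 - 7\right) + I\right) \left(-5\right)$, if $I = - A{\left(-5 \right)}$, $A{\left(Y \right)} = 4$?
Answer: $60$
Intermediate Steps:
$I = -4$ ($I = \left(-1\right) 4 = -4$)
$\left(\left(4 - 3\right) \left(-1 - 7\right) + I\right) \left(-5\right) = \left(\left(4 - 3\right) \left(-1 - 7\right) - 4\right) \left(-5\right) = \left(1 \left(-8\right) - 4\right) \left(-5\right) = \left(-8 - 4\right) \left(-5\right) = \left(-12\right) \left(-5\right) = 60$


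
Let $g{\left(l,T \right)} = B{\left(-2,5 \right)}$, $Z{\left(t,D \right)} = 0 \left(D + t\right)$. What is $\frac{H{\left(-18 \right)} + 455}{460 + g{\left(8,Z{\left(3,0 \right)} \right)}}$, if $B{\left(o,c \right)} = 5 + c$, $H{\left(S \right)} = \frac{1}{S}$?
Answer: $\frac{8189}{8460} \approx 0.96797$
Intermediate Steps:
$Z{\left(t,D \right)} = 0$
$g{\left(l,T \right)} = 10$ ($g{\left(l,T \right)} = 5 + 5 = 10$)
$\frac{H{\left(-18 \right)} + 455}{460 + g{\left(8,Z{\left(3,0 \right)} \right)}} = \frac{\frac{1}{-18} + 455}{460 + 10} = \frac{- \frac{1}{18} + 455}{470} = \frac{8189}{18} \cdot \frac{1}{470} = \frac{8189}{8460}$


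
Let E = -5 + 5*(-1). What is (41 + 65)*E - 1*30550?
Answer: -31610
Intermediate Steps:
E = -10 (E = -5 - 5 = -10)
(41 + 65)*E - 1*30550 = (41 + 65)*(-10) - 1*30550 = 106*(-10) - 30550 = -1060 - 30550 = -31610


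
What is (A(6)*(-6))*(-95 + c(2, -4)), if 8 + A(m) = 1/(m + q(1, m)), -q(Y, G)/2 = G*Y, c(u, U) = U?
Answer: -4851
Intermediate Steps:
q(Y, G) = -2*G*Y
A(m) = -8 - 1/m (A(m) = -8 + 1/(m - 2*m*1) = -8 + 1/(m - 2*m) = -8 + 1/(-m) = -8 - 1/m)
(A(6)*(-6))*(-95 + c(2, -4)) = ((-8 - 1/6)*(-6))*(-95 - 4) = ((-8 - 1*1/6)*(-6))*(-99) = ((-8 - 1/6)*(-6))*(-99) = -49/6*(-6)*(-99) = 49*(-99) = -4851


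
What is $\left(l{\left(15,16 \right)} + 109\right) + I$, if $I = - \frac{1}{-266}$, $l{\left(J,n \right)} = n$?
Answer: $\frac{33251}{266} \approx 125.0$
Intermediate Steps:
$I = \frac{1}{266}$ ($I = \left(-1\right) \left(- \frac{1}{266}\right) = \frac{1}{266} \approx 0.0037594$)
$\left(l{\left(15,16 \right)} + 109\right) + I = \left(16 + 109\right) + \frac{1}{266} = 125 + \frac{1}{266} = \frac{33251}{266}$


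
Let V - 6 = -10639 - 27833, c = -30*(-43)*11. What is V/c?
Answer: -6411/2365 ≈ -2.7108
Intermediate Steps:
c = 14190 (c = 1290*11 = 14190)
V = -38466 (V = 6 + (-10639 - 27833) = 6 - 38472 = -38466)
V/c = -38466/14190 = -38466*1/14190 = -6411/2365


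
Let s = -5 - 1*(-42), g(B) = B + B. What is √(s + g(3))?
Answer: √43 ≈ 6.5574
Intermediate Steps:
g(B) = 2*B
s = 37 (s = -5 + 42 = 37)
√(s + g(3)) = √(37 + 2*3) = √(37 + 6) = √43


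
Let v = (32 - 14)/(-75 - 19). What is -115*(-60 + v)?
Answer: 325335/47 ≈ 6922.0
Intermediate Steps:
v = -9/47 (v = 18/(-94) = 18*(-1/94) = -9/47 ≈ -0.19149)
-115*(-60 + v) = -115*(-60 - 9/47) = -115*(-2829/47) = 325335/47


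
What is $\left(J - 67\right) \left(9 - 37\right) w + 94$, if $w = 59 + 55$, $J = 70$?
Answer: $-9482$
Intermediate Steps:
$w = 114$
$\left(J - 67\right) \left(9 - 37\right) w + 94 = \left(70 - 67\right) \left(9 - 37\right) 114 + 94 = 3 \left(-28\right) 114 + 94 = \left(-84\right) 114 + 94 = -9576 + 94 = -9482$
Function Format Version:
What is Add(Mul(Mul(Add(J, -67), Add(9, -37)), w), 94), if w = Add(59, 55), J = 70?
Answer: -9482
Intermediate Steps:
w = 114
Add(Mul(Mul(Add(J, -67), Add(9, -37)), w), 94) = Add(Mul(Mul(Add(70, -67), Add(9, -37)), 114), 94) = Add(Mul(Mul(3, -28), 114), 94) = Add(Mul(-84, 114), 94) = Add(-9576, 94) = -9482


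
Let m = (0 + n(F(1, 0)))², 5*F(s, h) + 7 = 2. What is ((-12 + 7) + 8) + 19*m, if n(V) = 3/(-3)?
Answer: 22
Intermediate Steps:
F(s, h) = -1 (F(s, h) = -7/5 + (⅕)*2 = -7/5 + ⅖ = -1)
n(V) = -1 (n(V) = 3*(-⅓) = -1)
m = 1 (m = (0 - 1)² = (-1)² = 1)
((-12 + 7) + 8) + 19*m = ((-12 + 7) + 8) + 19*1 = (-5 + 8) + 19 = 3 + 19 = 22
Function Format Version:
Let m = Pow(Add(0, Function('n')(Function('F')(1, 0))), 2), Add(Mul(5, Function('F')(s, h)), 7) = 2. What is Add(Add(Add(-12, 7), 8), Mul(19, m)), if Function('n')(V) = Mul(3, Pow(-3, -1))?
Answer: 22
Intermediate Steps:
Function('F')(s, h) = -1 (Function('F')(s, h) = Add(Rational(-7, 5), Mul(Rational(1, 5), 2)) = Add(Rational(-7, 5), Rational(2, 5)) = -1)
Function('n')(V) = -1 (Function('n')(V) = Mul(3, Rational(-1, 3)) = -1)
m = 1 (m = Pow(Add(0, -1), 2) = Pow(-1, 2) = 1)
Add(Add(Add(-12, 7), 8), Mul(19, m)) = Add(Add(Add(-12, 7), 8), Mul(19, 1)) = Add(Add(-5, 8), 19) = Add(3, 19) = 22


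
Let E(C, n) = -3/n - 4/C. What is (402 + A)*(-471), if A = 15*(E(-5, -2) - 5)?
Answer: -340533/2 ≈ -1.7027e+5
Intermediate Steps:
E(C, n) = -4/C - 3/n
A = -81/2 (A = 15*((-4/(-5) - 3/(-2)) - 5) = 15*((-4*(-⅕) - 3*(-½)) - 5) = 15*((⅘ + 3/2) - 5) = 15*(23/10 - 5) = 15*(-27/10) = -81/2 ≈ -40.500)
(402 + A)*(-471) = (402 - 81/2)*(-471) = (723/2)*(-471) = -340533/2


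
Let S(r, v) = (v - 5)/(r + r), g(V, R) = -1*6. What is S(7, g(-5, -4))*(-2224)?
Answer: 12232/7 ≈ 1747.4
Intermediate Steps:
g(V, R) = -6
S(r, v) = (-5 + v)/(2*r) (S(r, v) = (-5 + v)/((2*r)) = (-5 + v)*(1/(2*r)) = (-5 + v)/(2*r))
S(7, g(-5, -4))*(-2224) = ((½)*(-5 - 6)/7)*(-2224) = ((½)*(⅐)*(-11))*(-2224) = -11/14*(-2224) = 12232/7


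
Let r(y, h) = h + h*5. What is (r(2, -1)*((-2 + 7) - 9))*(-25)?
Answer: -600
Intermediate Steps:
r(y, h) = 6*h (r(y, h) = h + 5*h = 6*h)
(r(2, -1)*((-2 + 7) - 9))*(-25) = ((6*(-1))*((-2 + 7) - 9))*(-25) = -6*(5 - 9)*(-25) = -6*(-4)*(-25) = 24*(-25) = -600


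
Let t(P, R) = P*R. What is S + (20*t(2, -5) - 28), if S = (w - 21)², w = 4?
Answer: 61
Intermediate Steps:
S = 289 (S = (4 - 21)² = (-17)² = 289)
S + (20*t(2, -5) - 28) = 289 + (20*(2*(-5)) - 28) = 289 + (20*(-10) - 28) = 289 + (-200 - 28) = 289 - 228 = 61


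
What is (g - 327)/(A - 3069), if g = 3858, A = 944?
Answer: -3531/2125 ≈ -1.6616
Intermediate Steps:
(g - 327)/(A - 3069) = (3858 - 327)/(944 - 3069) = 3531/(-2125) = 3531*(-1/2125) = -3531/2125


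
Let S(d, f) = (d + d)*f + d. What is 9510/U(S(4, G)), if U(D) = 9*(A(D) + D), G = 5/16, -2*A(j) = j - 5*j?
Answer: 6340/117 ≈ 54.188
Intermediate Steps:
A(j) = 2*j (A(j) = -(j - 5*j)/2 = -(-2)*j = 2*j)
G = 5/16 (G = 5*(1/16) = 5/16 ≈ 0.31250)
S(d, f) = d + 2*d*f (S(d, f) = (2*d)*f + d = 2*d*f + d = d + 2*d*f)
U(D) = 27*D (U(D) = 9*(2*D + D) = 9*(3*D) = 27*D)
9510/U(S(4, G)) = 9510/((27*(4*(1 + 2*(5/16))))) = 9510/((27*(4*(1 + 5/8)))) = 9510/((27*(4*(13/8)))) = 9510/((27*(13/2))) = 9510/(351/2) = 9510*(2/351) = 6340/117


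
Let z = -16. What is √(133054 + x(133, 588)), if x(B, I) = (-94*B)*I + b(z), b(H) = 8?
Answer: I*√7218114 ≈ 2686.7*I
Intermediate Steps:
x(B, I) = 8 - 94*B*I (x(B, I) = (-94*B)*I + 8 = -94*B*I + 8 = 8 - 94*B*I)
√(133054 + x(133, 588)) = √(133054 + (8 - 94*133*588)) = √(133054 + (8 - 7351176)) = √(133054 - 7351168) = √(-7218114) = I*√7218114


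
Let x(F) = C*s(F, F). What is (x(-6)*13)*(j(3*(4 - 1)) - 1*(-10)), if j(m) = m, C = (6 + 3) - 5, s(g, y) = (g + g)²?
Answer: 142272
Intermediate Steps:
s(g, y) = 4*g² (s(g, y) = (2*g)² = 4*g²)
C = 4 (C = 9 - 5 = 4)
x(F) = 16*F² (x(F) = 4*(4*F²) = 16*F²)
(x(-6)*13)*(j(3*(4 - 1)) - 1*(-10)) = ((16*(-6)²)*13)*(3*(4 - 1) - 1*(-10)) = ((16*36)*13)*(3*3 + 10) = (576*13)*(9 + 10) = 7488*19 = 142272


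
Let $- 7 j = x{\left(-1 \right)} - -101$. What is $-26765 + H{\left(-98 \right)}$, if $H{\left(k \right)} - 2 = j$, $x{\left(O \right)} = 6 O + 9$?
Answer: $- \frac{187445}{7} \approx -26778.0$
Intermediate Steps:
$x{\left(O \right)} = 9 + 6 O$
$j = - \frac{104}{7}$ ($j = - \frac{\left(9 + 6 \left(-1\right)\right) - -101}{7} = - \frac{\left(9 - 6\right) + 101}{7} = - \frac{3 + 101}{7} = \left(- \frac{1}{7}\right) 104 = - \frac{104}{7} \approx -14.857$)
$H{\left(k \right)} = - \frac{90}{7}$ ($H{\left(k \right)} = 2 - \frac{104}{7} = - \frac{90}{7}$)
$-26765 + H{\left(-98 \right)} = -26765 - \frac{90}{7} = - \frac{187445}{7}$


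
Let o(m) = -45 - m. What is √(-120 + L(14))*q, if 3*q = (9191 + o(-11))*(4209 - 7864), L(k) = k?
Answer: -33468835*I*√106/3 ≈ -1.1486e+8*I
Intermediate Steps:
q = -33468835/3 (q = ((9191 + (-45 - 1*(-11)))*(4209 - 7864))/3 = ((9191 + (-45 + 11))*(-3655))/3 = ((9191 - 34)*(-3655))/3 = (9157*(-3655))/3 = (⅓)*(-33468835) = -33468835/3 ≈ -1.1156e+7)
√(-120 + L(14))*q = √(-120 + 14)*(-33468835/3) = √(-106)*(-33468835/3) = (I*√106)*(-33468835/3) = -33468835*I*√106/3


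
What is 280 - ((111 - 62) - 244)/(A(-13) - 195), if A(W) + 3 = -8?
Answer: 57485/206 ≈ 279.05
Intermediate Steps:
A(W) = -11 (A(W) = -3 - 8 = -11)
280 - ((111 - 62) - 244)/(A(-13) - 195) = 280 - ((111 - 62) - 244)/(-11 - 195) = 280 - (49 - 244)/(-206) = 280 - (-195)*(-1)/206 = 280 - 1*195/206 = 280 - 195/206 = 57485/206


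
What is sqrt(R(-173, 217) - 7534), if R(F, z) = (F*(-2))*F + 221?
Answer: I*sqrt(67171) ≈ 259.17*I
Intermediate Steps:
R(F, z) = 221 - 2*F**2 (R(F, z) = (-2*F)*F + 221 = -2*F**2 + 221 = 221 - 2*F**2)
sqrt(R(-173, 217) - 7534) = sqrt((221 - 2*(-173)**2) - 7534) = sqrt((221 - 2*29929) - 7534) = sqrt((221 - 59858) - 7534) = sqrt(-59637 - 7534) = sqrt(-67171) = I*sqrt(67171)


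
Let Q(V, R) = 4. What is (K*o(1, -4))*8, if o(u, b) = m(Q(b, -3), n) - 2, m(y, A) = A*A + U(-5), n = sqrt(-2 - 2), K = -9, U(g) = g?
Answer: 792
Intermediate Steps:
n = 2*I (n = sqrt(-4) = 2*I ≈ 2.0*I)
m(y, A) = -5 + A**2 (m(y, A) = A*A - 5 = A**2 - 5 = -5 + A**2)
o(u, b) = -11 (o(u, b) = (-5 + (2*I)**2) - 2 = (-5 - 4) - 2 = -9 - 2 = -11)
(K*o(1, -4))*8 = -9*(-11)*8 = 99*8 = 792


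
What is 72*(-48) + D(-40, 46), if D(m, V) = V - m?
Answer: -3370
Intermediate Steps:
72*(-48) + D(-40, 46) = 72*(-48) + (46 - 1*(-40)) = -3456 + (46 + 40) = -3456 + 86 = -3370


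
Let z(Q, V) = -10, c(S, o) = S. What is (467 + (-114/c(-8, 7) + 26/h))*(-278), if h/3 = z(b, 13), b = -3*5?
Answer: -4006397/30 ≈ -1.3355e+5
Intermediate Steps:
b = -15
h = -30 (h = 3*(-10) = -30)
(467 + (-114/c(-8, 7) + 26/h))*(-278) = (467 + (-114/(-8) + 26/(-30)))*(-278) = (467 + (-114*(-⅛) + 26*(-1/30)))*(-278) = (467 + (57/4 - 13/15))*(-278) = (467 + 803/60)*(-278) = (28823/60)*(-278) = -4006397/30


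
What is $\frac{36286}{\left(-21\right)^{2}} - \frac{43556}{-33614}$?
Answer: $\frac{12642100}{151263} \approx 83.577$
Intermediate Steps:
$\frac{36286}{\left(-21\right)^{2}} - \frac{43556}{-33614} = \frac{36286}{441} - - \frac{21778}{16807} = 36286 \cdot \frac{1}{441} + \frac{21778}{16807} = \frac{36286}{441} + \frac{21778}{16807} = \frac{12642100}{151263}$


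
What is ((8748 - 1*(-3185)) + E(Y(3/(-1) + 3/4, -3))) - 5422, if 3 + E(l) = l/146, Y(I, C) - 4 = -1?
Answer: 950171/146 ≈ 6508.0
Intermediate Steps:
Y(I, C) = 3 (Y(I, C) = 4 - 1 = 3)
E(l) = -3 + l/146
((8748 - 1*(-3185)) + E(Y(3/(-1) + 3/4, -3))) - 5422 = ((8748 - 1*(-3185)) + (-3 + (1/146)*3)) - 5422 = ((8748 + 3185) + (-3 + 3/146)) - 5422 = (11933 - 435/146) - 5422 = 1741783/146 - 5422 = 950171/146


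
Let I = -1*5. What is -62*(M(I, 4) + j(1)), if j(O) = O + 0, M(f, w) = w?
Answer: -310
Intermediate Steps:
I = -5
j(O) = O
-62*(M(I, 4) + j(1)) = -62*(4 + 1) = -62*5 = -310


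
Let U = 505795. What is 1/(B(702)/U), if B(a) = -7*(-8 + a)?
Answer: -505795/4858 ≈ -104.12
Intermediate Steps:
B(a) = 56 - 7*a
1/(B(702)/U) = 1/((56 - 7*702)/505795) = 1/((56 - 4914)*(1/505795)) = 1/(-4858*1/505795) = 1/(-4858/505795) = -505795/4858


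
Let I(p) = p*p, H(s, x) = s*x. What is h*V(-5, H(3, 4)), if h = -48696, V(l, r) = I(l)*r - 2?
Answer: -14511408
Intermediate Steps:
I(p) = p²
V(l, r) = -2 + r*l² (V(l, r) = l²*r - 2 = r*l² - 2 = -2 + r*l²)
h*V(-5, H(3, 4)) = -48696*(-2 + (3*4)*(-5)²) = -48696*(-2 + 12*25) = -48696*(-2 + 300) = -48696*298 = -14511408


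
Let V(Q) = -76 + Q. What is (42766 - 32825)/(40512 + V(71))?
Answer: 9941/40507 ≈ 0.24541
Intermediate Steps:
(42766 - 32825)/(40512 + V(71)) = (42766 - 32825)/(40512 + (-76 + 71)) = 9941/(40512 - 5) = 9941/40507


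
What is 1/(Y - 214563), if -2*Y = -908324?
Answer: 1/239599 ≈ 4.1736e-6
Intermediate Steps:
Y = 454162 (Y = -1/2*(-908324) = 454162)
1/(Y - 214563) = 1/(454162 - 214563) = 1/239599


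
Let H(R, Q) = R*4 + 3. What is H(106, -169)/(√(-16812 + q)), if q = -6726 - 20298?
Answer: -427*I*√10959/21918 ≈ -2.0394*I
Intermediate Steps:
H(R, Q) = 3 + 4*R (H(R, Q) = 4*R + 3 = 3 + 4*R)
q = -27024
H(106, -169)/(√(-16812 + q)) = (3 + 4*106)/(√(-16812 - 27024)) = (3 + 424)/(√(-43836)) = 427/((2*I*√10959)) = 427*(-I*√10959/21918) = -427*I*√10959/21918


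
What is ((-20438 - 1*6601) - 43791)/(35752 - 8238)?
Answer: -35415/13757 ≈ -2.5743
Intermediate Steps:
((-20438 - 1*6601) - 43791)/(35752 - 8238) = ((-20438 - 6601) - 43791)/27514 = (-27039 - 43791)*(1/27514) = -70830*1/27514 = -35415/13757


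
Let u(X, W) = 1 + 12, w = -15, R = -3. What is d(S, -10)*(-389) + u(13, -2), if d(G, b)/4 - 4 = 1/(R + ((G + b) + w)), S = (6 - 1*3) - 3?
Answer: -43088/7 ≈ -6155.4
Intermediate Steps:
S = 0 (S = (6 - 3) - 3 = 3 - 3 = 0)
u(X, W) = 13
d(G, b) = 16 + 4/(-18 + G + b) (d(G, b) = 16 + 4/(-3 + ((G + b) - 15)) = 16 + 4/(-3 + (-15 + G + b)) = 16 + 4/(-18 + G + b))
d(S, -10)*(-389) + u(13, -2) = (4*(-71 + 4*0 + 4*(-10))/(-18 + 0 - 10))*(-389) + 13 = (4*(-71 + 0 - 40)/(-28))*(-389) + 13 = (4*(-1/28)*(-111))*(-389) + 13 = (111/7)*(-389) + 13 = -43179/7 + 13 = -43088/7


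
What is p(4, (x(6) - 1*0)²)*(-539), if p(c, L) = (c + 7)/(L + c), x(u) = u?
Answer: -5929/40 ≈ -148.23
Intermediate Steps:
p(c, L) = (7 + c)/(L + c)
p(4, (x(6) - 1*0)²)*(-539) = ((7 + 4)/((6 - 1*0)² + 4))*(-539) = (11/((6 + 0)² + 4))*(-539) = (11/(6² + 4))*(-539) = (11/(36 + 4))*(-539) = (11/40)*(-539) = -5929/40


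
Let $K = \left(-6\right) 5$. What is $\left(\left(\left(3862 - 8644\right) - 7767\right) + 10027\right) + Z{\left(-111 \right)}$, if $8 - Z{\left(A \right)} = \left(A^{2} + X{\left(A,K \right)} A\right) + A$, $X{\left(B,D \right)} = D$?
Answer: $-18054$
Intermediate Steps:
$K = -30$
$Z{\left(A \right)} = 8 - A^{2} + 29 A$ ($Z{\left(A \right)} = 8 - \left(\left(A^{2} - 30 A\right) + A\right) = 8 - \left(A^{2} - 29 A\right) = 8 - A^{2} + 29 A$)
$\left(\left(\left(3862 - 8644\right) - 7767\right) + 10027\right) + Z{\left(-111 \right)} = \left(\left(\left(3862 - 8644\right) - 7767\right) + 10027\right) + \left(8 - \left(-111\right)^{2} + 29 \left(-111\right)\right) = \left(\left(-4782 - 7767\right) + 10027\right) - 15532 = \left(-12549 + 10027\right) - 15532 = -2522 - 15532 = -18054$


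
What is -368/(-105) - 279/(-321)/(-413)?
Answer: 2321789/662865 ≈ 3.5027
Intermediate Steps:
-368/(-105) - 279/(-321)/(-413) = -368*(-1/105) - 279*(-1/321)*(-1/413) = 368/105 + (93/107)*(-1/413) = 368/105 - 93/44191 = 2321789/662865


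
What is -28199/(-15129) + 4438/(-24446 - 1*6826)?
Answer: 135782771/78852348 ≈ 1.7220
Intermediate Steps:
-28199/(-15129) + 4438/(-24446 - 1*6826) = -28199*(-1/15129) + 4438/(-24446 - 6826) = 28199/15129 + 4438/(-31272) = 28199/15129 + 4438*(-1/31272) = 28199/15129 - 2219/15636 = 135782771/78852348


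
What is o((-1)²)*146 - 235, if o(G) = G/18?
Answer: -2042/9 ≈ -226.89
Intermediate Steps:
o(G) = G/18 (o(G) = G*(1/18) = G/18)
o((-1)²)*146 - 235 = ((1/18)*(-1)²)*146 - 235 = ((1/18)*1)*146 - 235 = (1/18)*146 - 235 = 73/9 - 235 = -2042/9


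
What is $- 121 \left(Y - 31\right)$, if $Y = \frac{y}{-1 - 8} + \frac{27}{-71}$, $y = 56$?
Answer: $\frac{2907388}{639} \approx 4549.9$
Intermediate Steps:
$Y = - \frac{4219}{639}$ ($Y = \frac{56}{-1 - 8} + \frac{27}{-71} = \frac{56}{-9} + 27 \left(- \frac{1}{71}\right) = 56 \left(- \frac{1}{9}\right) - \frac{27}{71} = - \frac{56}{9} - \frac{27}{71} = - \frac{4219}{639} \approx -6.6025$)
$- 121 \left(Y - 31\right) = - 121 \left(- \frac{4219}{639} - 31\right) = \left(-121\right) \left(- \frac{24028}{639}\right) = \frac{2907388}{639}$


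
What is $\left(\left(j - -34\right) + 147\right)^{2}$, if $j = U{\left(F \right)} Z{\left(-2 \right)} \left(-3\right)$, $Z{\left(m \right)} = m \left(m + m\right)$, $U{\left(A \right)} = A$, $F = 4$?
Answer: $7225$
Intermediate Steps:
$Z{\left(m \right)} = 2 m^{2}$ ($Z{\left(m \right)} = m 2 m = 2 m^{2}$)
$j = -96$ ($j = 4 \cdot 2 \left(-2\right)^{2} \left(-3\right) = 4 \cdot 2 \cdot 4 \left(-3\right) = 4 \cdot 8 \left(-3\right) = 32 \left(-3\right) = -96$)
$\left(\left(j - -34\right) + 147\right)^{2} = \left(\left(-96 - -34\right) + 147\right)^{2} = \left(\left(-96 + 34\right) + 147\right)^{2} = \left(-62 + 147\right)^{2} = 85^{2} = 7225$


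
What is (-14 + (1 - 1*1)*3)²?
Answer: 196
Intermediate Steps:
(-14 + (1 - 1*1)*3)² = (-14 + (1 - 1)*3)² = (-14 + 0*3)² = (-14 + 0)² = (-14)² = 196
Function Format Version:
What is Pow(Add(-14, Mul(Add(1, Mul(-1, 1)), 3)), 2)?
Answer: 196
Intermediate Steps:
Pow(Add(-14, Mul(Add(1, Mul(-1, 1)), 3)), 2) = Pow(Add(-14, Mul(Add(1, -1), 3)), 2) = Pow(Add(-14, Mul(0, 3)), 2) = Pow(Add(-14, 0), 2) = Pow(-14, 2) = 196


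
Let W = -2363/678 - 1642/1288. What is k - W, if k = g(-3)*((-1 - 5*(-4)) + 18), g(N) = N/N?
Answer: 9116897/218316 ≈ 41.760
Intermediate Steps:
g(N) = 1
k = 37 (k = 1*((-1 - 5*(-4)) + 18) = 1*((-1 + 20) + 18) = 1*(19 + 18) = 1*37 = 37)
W = -1039205/218316 (W = -2363*1/678 - 1642*1/1288 = -2363/678 - 821/644 = -1039205/218316 ≈ -4.7601)
k - W = 37 - 1*(-1039205/218316) = 37 + 1039205/218316 = 9116897/218316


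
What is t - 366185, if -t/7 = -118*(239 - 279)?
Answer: -399225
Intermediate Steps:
t = -33040 (t = -(-826)*(239 - 279) = -(-826)*(-40) = -7*4720 = -33040)
t - 366185 = -33040 - 366185 = -399225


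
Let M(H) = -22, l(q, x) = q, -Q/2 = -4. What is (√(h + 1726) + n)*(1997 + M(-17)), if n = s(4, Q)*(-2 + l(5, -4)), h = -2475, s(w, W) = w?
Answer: 23700 + 1975*I*√749 ≈ 23700.0 + 54052.0*I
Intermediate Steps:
Q = 8 (Q = -2*(-4) = 8)
n = 12 (n = 4*(-2 + 5) = 4*3 = 12)
(√(h + 1726) + n)*(1997 + M(-17)) = (√(-2475 + 1726) + 12)*(1997 - 22) = (√(-749) + 12)*1975 = (I*√749 + 12)*1975 = (12 + I*√749)*1975 = 23700 + 1975*I*√749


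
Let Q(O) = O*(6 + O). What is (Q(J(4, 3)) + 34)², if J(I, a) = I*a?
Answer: 62500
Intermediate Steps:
(Q(J(4, 3)) + 34)² = ((4*3)*(6 + 4*3) + 34)² = (12*(6 + 12) + 34)² = (12*18 + 34)² = (216 + 34)² = 250² = 62500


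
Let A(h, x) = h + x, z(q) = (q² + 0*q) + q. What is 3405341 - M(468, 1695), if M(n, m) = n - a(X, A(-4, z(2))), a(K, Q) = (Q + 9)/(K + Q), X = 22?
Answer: 81716963/24 ≈ 3.4049e+6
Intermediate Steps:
z(q) = q + q² (z(q) = (q² + 0) + q = q² + q = q + q²)
a(K, Q) = (9 + Q)/(K + Q)
M(n, m) = -11/24 + n (M(n, m) = n - (9 + (-4 + 2*(1 + 2)))/(22 + (-4 + 2*(1 + 2))) = n - (9 + (-4 + 2*3))/(22 + (-4 + 2*3)) = n - (9 + (-4 + 6))/(22 + (-4 + 6)) = n - (9 + 2)/(22 + 2) = n - 11/24 = -11/24 + n)
3405341 - M(468, 1695) = 3405341 - (-11/24 + 468) = 3405341 - 1*11221/24 = 3405341 - 11221/24 = 81716963/24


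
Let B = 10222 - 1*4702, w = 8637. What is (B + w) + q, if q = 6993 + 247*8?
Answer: 23126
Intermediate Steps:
q = 8969 (q = 6993 + 1976 = 8969)
B = 5520 (B = 10222 - 4702 = 5520)
(B + w) + q = (5520 + 8637) + 8969 = 14157 + 8969 = 23126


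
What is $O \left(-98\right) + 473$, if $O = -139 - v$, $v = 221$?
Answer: $35753$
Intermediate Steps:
$O = -360$ ($O = -139 - 221 = -360$)
$O \left(-98\right) + 473 = \left(-360\right) \left(-98\right) + 473 = 35280 + 473 = 35753$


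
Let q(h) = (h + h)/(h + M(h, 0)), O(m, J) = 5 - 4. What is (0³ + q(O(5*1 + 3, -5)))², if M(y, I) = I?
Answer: 4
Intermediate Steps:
O(m, J) = 1
q(h) = 2 (q(h) = (h + h)/(h + 0) = (2*h)/h = 2)
(0³ + q(O(5*1 + 3, -5)))² = (0³ + 2)² = (0 + 2)² = 2² = 4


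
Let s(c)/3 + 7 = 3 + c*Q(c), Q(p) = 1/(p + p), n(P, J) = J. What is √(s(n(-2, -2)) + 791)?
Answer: √3122/2 ≈ 27.937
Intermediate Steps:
Q(p) = 1/(2*p)
s(c) = -21/2 (s(c) = -21 + 3*(3 + c*(1/(2*c))) = -21 + 3*(3 + ½) = -21 + 3*(7/2) = -21 + 21/2 = -21/2)
√(s(n(-2, -2)) + 791) = √(-21/2 + 791) = √(1561/2) = √3122/2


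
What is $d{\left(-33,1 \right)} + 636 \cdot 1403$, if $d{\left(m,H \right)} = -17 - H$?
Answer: $892290$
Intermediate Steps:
$d{\left(-33,1 \right)} + 636 \cdot 1403 = \left(-17 - 1\right) + 636 \cdot 1403 = \left(-17 - 1\right) + 892308 = -18 + 892308 = 892290$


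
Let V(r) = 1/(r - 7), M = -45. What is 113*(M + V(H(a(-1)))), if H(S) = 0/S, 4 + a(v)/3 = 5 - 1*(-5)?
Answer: -35708/7 ≈ -5101.1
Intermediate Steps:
a(v) = 18 (a(v) = -12 + 3*(5 - 1*(-5)) = -12 + 3*(5 + 5) = -12 + 3*10 = -12 + 30 = 18)
H(S) = 0
V(r) = 1/(-7 + r)
113*(M + V(H(a(-1)))) = 113*(-45 + 1/(-7 + 0)) = 113*(-45 + 1/(-7)) = 113*(-45 - ⅐) = 113*(-316/7) = -35708/7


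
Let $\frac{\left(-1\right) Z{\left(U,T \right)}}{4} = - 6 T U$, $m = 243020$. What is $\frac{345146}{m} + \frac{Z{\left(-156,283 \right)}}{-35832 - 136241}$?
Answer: $\frac{158441317349}{20908590230} \approx 7.5778$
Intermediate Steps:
$Z{\left(U,T \right)} = 24 T U$ ($Z{\left(U,T \right)} = - 4 - 6 T U = - 4 \left(- 6 T U\right) = 24 T U$)
$\frac{345146}{m} + \frac{Z{\left(-156,283 \right)}}{-35832 - 136241} = \frac{345146}{243020} + \frac{24 \cdot 283 \left(-156\right)}{-35832 - 136241} = 345146 \cdot \frac{1}{243020} - \frac{1059552}{-172073} = \frac{172573}{121510} - - \frac{1059552}{172073} = \frac{172573}{121510} + \frac{1059552}{172073} = \frac{158441317349}{20908590230}$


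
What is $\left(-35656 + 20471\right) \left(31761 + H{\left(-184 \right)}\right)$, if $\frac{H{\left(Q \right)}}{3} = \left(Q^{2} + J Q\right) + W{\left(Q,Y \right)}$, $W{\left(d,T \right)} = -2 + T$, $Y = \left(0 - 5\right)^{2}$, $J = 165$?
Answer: $-642598830$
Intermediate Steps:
$Y = 25$ ($Y = \left(-5\right)^{2} = 25$)
$H{\left(Q \right)} = 69 + 3 Q^{2} + 495 Q$ ($H{\left(Q \right)} = 3 \left(\left(Q^{2} + 165 Q\right) + \left(-2 + 25\right)\right) = 3 \left(\left(Q^{2} + 165 Q\right) + 23\right) = 3 \left(23 + Q^{2} + 165 Q\right) = 69 + 3 Q^{2} + 495 Q$)
$\left(-35656 + 20471\right) \left(31761 + H{\left(-184 \right)}\right) = \left(-35656 + 20471\right) \left(31761 + \left(69 + 3 \left(-184\right)^{2} + 495 \left(-184\right)\right)\right) = - 15185 \left(31761 + \left(69 + 3 \cdot 33856 - 91080\right)\right) = - 15185 \left(31761 + \left(69 + 101568 - 91080\right)\right) = - 15185 \left(31761 + 10557\right) = \left(-15185\right) 42318 = -642598830$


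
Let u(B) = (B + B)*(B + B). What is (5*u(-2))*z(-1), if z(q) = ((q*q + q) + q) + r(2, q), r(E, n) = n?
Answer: -160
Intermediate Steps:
z(q) = q² + 3*q (z(q) = ((q*q + q) + q) + q = ((q² + q) + q) + q = ((q + q²) + q) + q = (q² + 2*q) + q = q² + 3*q)
u(B) = 4*B² (u(B) = (2*B)*(2*B) = 4*B²)
(5*u(-2))*z(-1) = (5*(4*(-2)²))*(-(3 - 1)) = (5*(4*4))*(-1*2) = (5*16)*(-2) = 80*(-2) = -160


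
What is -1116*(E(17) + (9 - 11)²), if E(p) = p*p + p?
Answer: -345960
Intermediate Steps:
E(p) = p + p² (E(p) = p² + p = p + p²)
-1116*(E(17) + (9 - 11)²) = -1116*(17*(1 + 17) + (9 - 11)²) = -1116*(17*18 + (-2)²) = -1116*(306 + 4) = -1116*310 = -345960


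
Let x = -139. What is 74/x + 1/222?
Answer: -16289/30858 ≈ -0.52787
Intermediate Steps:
74/x + 1/222 = 74/(-139) + 1/222 = 74*(-1/139) + 1*(1/222) = -74/139 + 1/222 = -16289/30858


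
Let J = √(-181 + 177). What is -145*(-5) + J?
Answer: 725 + 2*I ≈ 725.0 + 2.0*I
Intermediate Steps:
J = 2*I (J = √(-4) = 2*I ≈ 2.0*I)
-145*(-5) + J = -145*(-5) + 2*I = 725 + 2*I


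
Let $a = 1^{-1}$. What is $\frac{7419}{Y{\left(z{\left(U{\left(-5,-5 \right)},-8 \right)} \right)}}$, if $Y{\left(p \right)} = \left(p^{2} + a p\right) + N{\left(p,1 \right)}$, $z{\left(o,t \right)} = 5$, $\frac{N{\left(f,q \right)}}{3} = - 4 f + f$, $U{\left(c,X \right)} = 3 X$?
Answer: $- \frac{2473}{5} \approx -494.6$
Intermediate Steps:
$N{\left(f,q \right)} = - 9 f$ ($N{\left(f,q \right)} = 3 \left(- 4 f + f\right) = 3 \left(- 3 f\right) = - 9 f$)
$a = 1$
$Y{\left(p \right)} = p^{2} - 8 p$ ($Y{\left(p \right)} = \left(p^{2} + 1 p\right) - 9 p = \left(p^{2} + p\right) - 9 p = \left(p + p^{2}\right) - 9 p = p^{2} - 8 p$)
$\frac{7419}{Y{\left(z{\left(U{\left(-5,-5 \right)},-8 \right)} \right)}} = \frac{7419}{5 \left(-8 + 5\right)} = \frac{7419}{5 \left(-3\right)} = \frac{7419}{-15} = 7419 \left(- \frac{1}{15}\right) = - \frac{2473}{5}$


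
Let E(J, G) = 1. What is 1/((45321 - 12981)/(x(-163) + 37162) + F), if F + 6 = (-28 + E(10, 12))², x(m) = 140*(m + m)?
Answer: 1413/1016209 ≈ 0.0013905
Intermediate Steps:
x(m) = 280*m (x(m) = 140*(2*m) = 280*m)
F = 723 (F = -6 + (-28 + 1)² = -6 + (-27)² = -6 + 729 = 723)
1/((45321 - 12981)/(x(-163) + 37162) + F) = 1/((45321 - 12981)/(280*(-163) + 37162) + 723) = 1/(32340/(-45640 + 37162) + 723) = 1/(32340/(-8478) + 723) = 1/(32340*(-1/8478) + 723) = 1/(-5390/1413 + 723) = 1/(1016209/1413) = 1413/1016209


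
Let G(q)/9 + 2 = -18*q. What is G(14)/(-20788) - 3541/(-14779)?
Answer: 53697551/153612926 ≈ 0.34956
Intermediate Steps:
G(q) = -18 - 162*q (G(q) = -18 + 9*(-18*q) = -18 - 162*q)
G(14)/(-20788) - 3541/(-14779) = (-18 - 162*14)/(-20788) - 3541/(-14779) = (-18 - 2268)*(-1/20788) - 3541*(-1/14779) = -2286*(-1/20788) + 3541/14779 = 1143/10394 + 3541/14779 = 53697551/153612926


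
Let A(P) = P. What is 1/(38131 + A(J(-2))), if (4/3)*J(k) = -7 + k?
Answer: 4/152497 ≈ 2.6230e-5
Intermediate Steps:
J(k) = -21/4 + 3*k/4 (J(k) = 3*(-7 + k)/4 = -21/4 + 3*k/4)
1/(38131 + A(J(-2))) = 1/(38131 + (-21/4 + (¾)*(-2))) = 1/(38131 + (-21/4 - 3/2)) = 1/(38131 - 27/4) = 1/(152497/4) = 4/152497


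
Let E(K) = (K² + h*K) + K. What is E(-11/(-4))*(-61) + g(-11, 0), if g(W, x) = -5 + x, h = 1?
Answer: -12829/16 ≈ -801.81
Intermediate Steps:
E(K) = K² + 2*K (E(K) = (K² + 1*K) + K = (K² + K) + K = (K + K²) + K = K² + 2*K)
E(-11/(-4))*(-61) + g(-11, 0) = ((-11/(-4))*(2 - 11/(-4)))*(-61) + (-5 + 0) = ((-11*(-¼))*(2 - 11*(-¼)))*(-61) - 5 = (11*(2 + 11/4)/4)*(-61) - 5 = ((11/4)*(19/4))*(-61) - 5 = (209/16)*(-61) - 5 = -12749/16 - 5 = -12829/16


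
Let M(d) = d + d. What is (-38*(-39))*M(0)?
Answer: 0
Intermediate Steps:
M(d) = 2*d
(-38*(-39))*M(0) = (-38*(-39))*(2*0) = 1482*0 = 0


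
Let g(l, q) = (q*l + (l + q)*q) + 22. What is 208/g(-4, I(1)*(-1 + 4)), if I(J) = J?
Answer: 208/7 ≈ 29.714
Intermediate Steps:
g(l, q) = 22 + l*q + q*(l + q) (g(l, q) = (l*q + q*(l + q)) + 22 = 22 + l*q + q*(l + q))
208/g(-4, I(1)*(-1 + 4)) = 208/(22 + (1*(-1 + 4))² + 2*(-4)*(1*(-1 + 4))) = 208/(22 + (1*3)² + 2*(-4)*(1*3)) = 208/(22 + 3² + 2*(-4)*3) = 208/(22 + 9 - 24) = 208/7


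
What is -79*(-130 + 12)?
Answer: 9322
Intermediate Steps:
-79*(-130 + 12) = -79*(-118) = 9322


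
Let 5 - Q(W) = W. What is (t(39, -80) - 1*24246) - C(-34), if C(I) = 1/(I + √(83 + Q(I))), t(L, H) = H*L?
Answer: -14148205/517 + √122/1034 ≈ -27366.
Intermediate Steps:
Q(W) = 5 - W
C(I) = 1/(I + √(88 - I)) (C(I) = 1/(I + √(83 + (5 - I))) = 1/(I + √(88 - I)))
(t(39, -80) - 1*24246) - C(-34) = (-80*39 - 1*24246) - 1/(-34 + √(88 - 1*(-34))) = (-3120 - 24246) - 1/(-34 + √(88 + 34)) = -27366 - 1/(-34 + √122)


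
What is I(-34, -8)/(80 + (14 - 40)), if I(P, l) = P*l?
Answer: 136/27 ≈ 5.0370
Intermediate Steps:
I(-34, -8)/(80 + (14 - 40)) = (-34*(-8))/(80 + (14 - 40)) = 272/(80 - 26) = 272/54 = (1/54)*272 = 136/27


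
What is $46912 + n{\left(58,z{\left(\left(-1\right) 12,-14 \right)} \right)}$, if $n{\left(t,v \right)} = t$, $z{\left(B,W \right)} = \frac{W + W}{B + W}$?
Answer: $46970$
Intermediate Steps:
$z{\left(B,W \right)} = \frac{2 W}{B + W}$
$46912 + n{\left(58,z{\left(\left(-1\right) 12,-14 \right)} \right)} = 46912 + 58 = 46970$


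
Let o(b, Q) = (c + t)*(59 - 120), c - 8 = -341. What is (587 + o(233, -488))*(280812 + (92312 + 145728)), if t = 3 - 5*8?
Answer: 12015055764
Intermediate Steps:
c = -333 (c = 8 - 341 = -333)
t = -37 (t = 3 - 40 = -37)
o(b, Q) = 22570 (o(b, Q) = (-333 - 37)*(59 - 120) = -370*(-61) = 22570)
(587 + o(233, -488))*(280812 + (92312 + 145728)) = (587 + 22570)*(280812 + (92312 + 145728)) = 23157*(280812 + 238040) = 23157*518852 = 12015055764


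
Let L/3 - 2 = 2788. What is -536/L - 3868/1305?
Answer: -367496/121365 ≈ -3.0280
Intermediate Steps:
L = 8370 (L = 6 + 3*2788 = 6 + 8364 = 8370)
-536/L - 3868/1305 = -536/8370 - 3868/1305 = -536*1/8370 - 3868*1/1305 = -268/4185 - 3868/1305 = -367496/121365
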